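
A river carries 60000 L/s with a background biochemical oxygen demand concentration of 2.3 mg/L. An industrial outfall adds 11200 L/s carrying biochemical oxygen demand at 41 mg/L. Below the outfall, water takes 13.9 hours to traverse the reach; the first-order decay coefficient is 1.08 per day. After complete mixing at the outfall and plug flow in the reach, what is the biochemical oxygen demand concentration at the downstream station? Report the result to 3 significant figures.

4.49 mg/L

Mass balance: C = (60000·2.300 + 11200·41.00) / 71200 = 597200/71200 = 8.388 mg/L.
Applying C = C₀e^(−kt): 8.388 × 0.5350 = 4.487 mg/L.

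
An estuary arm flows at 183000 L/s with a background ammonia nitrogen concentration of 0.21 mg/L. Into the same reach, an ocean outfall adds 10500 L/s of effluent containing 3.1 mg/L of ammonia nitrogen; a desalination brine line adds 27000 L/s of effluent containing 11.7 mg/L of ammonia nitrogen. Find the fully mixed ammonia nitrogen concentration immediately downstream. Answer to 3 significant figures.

1.75 mg/L

After mixing, C = (183000·0.2100 + 10500·3.100 + 27000·11.70) / 220500 = 386900/220500 = 1.755 mg/L.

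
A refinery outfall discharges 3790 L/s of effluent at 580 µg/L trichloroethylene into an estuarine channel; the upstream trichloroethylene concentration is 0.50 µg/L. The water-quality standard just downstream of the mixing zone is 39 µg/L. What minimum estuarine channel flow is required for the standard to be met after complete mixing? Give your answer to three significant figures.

53300 L/s

Set C_mix = 39: (Q·0.5000 + 3790·580.0) / (Q + 3790) = 39
→ Q = 3790·(580.0 − 39)/(39 − 0.5000) = 53260 L/s.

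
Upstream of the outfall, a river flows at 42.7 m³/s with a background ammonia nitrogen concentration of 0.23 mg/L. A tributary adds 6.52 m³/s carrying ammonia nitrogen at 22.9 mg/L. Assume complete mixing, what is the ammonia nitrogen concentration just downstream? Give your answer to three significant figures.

3.23 mg/L

Flow-weighted average: C = (42.70·0.2300 + 6.520·22.90) / 49.22 = 159.1/49.22 = 3.233 mg/L.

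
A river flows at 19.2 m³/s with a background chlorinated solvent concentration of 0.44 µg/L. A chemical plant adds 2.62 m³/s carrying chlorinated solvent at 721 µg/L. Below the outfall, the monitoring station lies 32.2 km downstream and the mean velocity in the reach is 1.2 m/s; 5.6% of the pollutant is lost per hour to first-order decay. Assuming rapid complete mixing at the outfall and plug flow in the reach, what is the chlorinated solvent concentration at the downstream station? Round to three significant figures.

56.6 µg/L

Mass balance: C = (19.20·0.4400 + 2.620·721.0) / 21.82 = 1897/21.82 = 86.96 µg/L.
Travel time t = 32.2·1000 / 1.2 = 26830 s = 7.454 h.
5.6%/h lost → k = −ln(1 − 0.056) = 0.05763 h⁻¹.
Decay over the reach: 86.96·exp(−kt) = 86.96·0.6508 = 56.59 µg/L.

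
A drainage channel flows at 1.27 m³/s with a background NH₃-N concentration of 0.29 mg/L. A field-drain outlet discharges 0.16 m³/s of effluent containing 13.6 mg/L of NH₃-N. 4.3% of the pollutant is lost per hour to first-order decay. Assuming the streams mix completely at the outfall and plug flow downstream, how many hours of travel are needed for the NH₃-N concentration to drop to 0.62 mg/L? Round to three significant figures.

24.0 h

Flow-weighted average: C = (1.270·0.2900 + 0.1600·13.60) / 1.430 = 2.544/1.430 = 1.779 mg/L.
4.3%/h lost → k = −ln(1 − 0.043) = 0.04395 h⁻¹.
1.779·exp(−k·t) = 0.62 → t = ln(1.779/0.62)/k = 86350 s = 23.99 h.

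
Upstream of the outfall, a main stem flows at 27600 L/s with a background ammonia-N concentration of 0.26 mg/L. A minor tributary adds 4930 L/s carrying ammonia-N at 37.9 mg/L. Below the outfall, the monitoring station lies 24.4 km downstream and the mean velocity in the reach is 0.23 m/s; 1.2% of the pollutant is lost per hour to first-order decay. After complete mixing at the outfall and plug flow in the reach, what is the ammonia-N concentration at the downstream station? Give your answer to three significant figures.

4.18 mg/L

Mass balance: C = (27600·0.2600 + 4930·37.90) / 32530 = 194000/32530 = 5.964 mg/L.
Travel time t = 24.4·1000 / 0.23 = 106100 s = 29.47 h.
1.2%/h lost → k = −ln(1 − 0.012) = 0.01207 h⁻¹.
Applying C = C₀e^(−kt): 5.964 × 0.7006 = 4.179 mg/L.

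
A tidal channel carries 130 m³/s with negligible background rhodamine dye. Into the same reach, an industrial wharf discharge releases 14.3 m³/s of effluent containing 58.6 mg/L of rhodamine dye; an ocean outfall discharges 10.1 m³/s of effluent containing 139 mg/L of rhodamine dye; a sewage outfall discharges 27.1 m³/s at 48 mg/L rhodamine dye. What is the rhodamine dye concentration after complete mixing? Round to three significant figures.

After mixing, C = (130.0·0 + 14.30·58.60 + 10.10·139.0 + 27.10·48.00) / 181.5 = 3543/181.5 = 19.52 mg/L.

19.5 mg/L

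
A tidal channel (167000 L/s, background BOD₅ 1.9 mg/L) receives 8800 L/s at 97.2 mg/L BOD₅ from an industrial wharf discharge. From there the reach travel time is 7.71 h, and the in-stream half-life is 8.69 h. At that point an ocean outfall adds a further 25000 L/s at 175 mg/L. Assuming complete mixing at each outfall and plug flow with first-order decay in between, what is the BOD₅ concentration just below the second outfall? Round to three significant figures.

Flow-weighted average: C = (167000·1.900 + 8800·97.20) / 175800 = 1173000/175800 = 6.670 mg/L; combined flow 175800 L/s.
Half-life 8.69 h → k = ln 2 / 8.69 = 0.07976 h⁻¹ = 1.914 d⁻¹.
First-order decay: C = 6.670·exp(−k·t) = 6.670·0.5407 = 3.606 mg/L.
At the second outfall, C = (175800·3.606 + 25000·175.0) / (175800 + 25000) = 24.95 mg/L.

24.9 mg/L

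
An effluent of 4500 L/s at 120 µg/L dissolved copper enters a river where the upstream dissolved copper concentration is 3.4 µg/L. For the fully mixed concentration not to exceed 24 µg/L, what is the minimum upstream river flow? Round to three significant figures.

Set C_mix = 24: (Q·3.400 + 4500·120.0) / (Q + 4500) = 24
→ Q = 4500·(120.0 − 24)/(24 − 3.400) = 20970 L/s.

21000 L/s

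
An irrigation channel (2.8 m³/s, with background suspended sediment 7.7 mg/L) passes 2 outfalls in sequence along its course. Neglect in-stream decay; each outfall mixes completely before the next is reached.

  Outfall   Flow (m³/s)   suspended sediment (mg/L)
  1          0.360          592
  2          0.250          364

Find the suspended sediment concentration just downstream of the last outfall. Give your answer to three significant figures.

Outfall 1: combined Q = 3.160 m³/s; C = (2.800·7.700 + 0.3600·592.0)/3.160 = 74.27 mg/L.
Outfall 2: combined Q = 3.410 m³/s; C = (3.160·74.27 + 0.2500·364.0)/3.410 = 95.51 mg/L.

95.5 mg/L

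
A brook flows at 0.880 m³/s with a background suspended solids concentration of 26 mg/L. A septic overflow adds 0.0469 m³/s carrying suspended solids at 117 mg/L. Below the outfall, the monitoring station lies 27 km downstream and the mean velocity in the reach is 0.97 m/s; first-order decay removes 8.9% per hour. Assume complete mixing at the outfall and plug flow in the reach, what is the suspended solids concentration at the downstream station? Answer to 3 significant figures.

14.9 mg/L

Flow-weighted average: C = (0.8800·26.00 + 0.04690·117.0) / 0.9269 = 28.37/0.9269 = 30.60 mg/L.
Travel time t = 27·1000 / 0.97 = 27840 s = 7.732 h.
8.9%/h lost → k = −ln(1 − 0.089) = 0.09321 h⁻¹.
After decay, C = 30.60 × e^(−kt) = 30.60 × 0.4864 = 14.89 mg/L.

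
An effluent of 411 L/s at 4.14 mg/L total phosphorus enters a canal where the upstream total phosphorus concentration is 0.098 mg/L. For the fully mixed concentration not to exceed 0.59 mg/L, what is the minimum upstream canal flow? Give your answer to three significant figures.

Set C_mix = 0.59: (Q·0.09800 + 411.0·4.140) / (Q + 411.0) = 0.59
→ Q = 411.0·(4.140 − 0.59)/(0.59 − 0.09800) = 2966 L/s.

2970 L/s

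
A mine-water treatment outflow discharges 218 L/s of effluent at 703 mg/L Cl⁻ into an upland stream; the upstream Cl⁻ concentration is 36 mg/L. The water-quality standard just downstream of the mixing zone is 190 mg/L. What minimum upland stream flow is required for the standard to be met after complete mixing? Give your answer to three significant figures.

726 L/s

Set C_mix = 190: (Q·36.00 + 218.0·703.0) / (Q + 218.0) = 190
→ Q = 218.0·(703.0 − 190)/(190 − 36.00) = 726.2 L/s.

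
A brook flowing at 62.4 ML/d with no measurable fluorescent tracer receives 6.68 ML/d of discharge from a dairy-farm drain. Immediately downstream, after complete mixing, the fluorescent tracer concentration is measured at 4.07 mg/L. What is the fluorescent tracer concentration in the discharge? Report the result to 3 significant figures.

Mass balance: 62.40·0 + 6.680·Cₑ = 69.08·4.070
→ Cₑ = (69.08·4.070 − 62.40·0) / 6.680 = 42.09 mg/L.

42.1 mg/L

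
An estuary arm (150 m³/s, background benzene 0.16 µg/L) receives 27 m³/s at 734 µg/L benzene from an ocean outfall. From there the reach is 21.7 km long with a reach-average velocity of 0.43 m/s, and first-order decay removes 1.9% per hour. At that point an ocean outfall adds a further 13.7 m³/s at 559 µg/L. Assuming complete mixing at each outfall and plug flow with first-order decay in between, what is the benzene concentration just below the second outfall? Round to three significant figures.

Flow-weighted average: C = (150.0·0.1600 + 27.00·734.0) / 177.0 = 19840/177.0 = 112.1 µg/L; combined flow 177.0 m³/s.
Travel time t = 21.7·1000 / 0.43 = 50470 s = 14.02 h.
1.9%/h lost → k = −ln(1 − 0.019) = 0.01918 h⁻¹.
First-order decay: C = 112.1·exp(−k·t) = 112.1·0.7642 = 85.67 µg/L.
Second outfall: C = (177.0·85.67 + 13.70·559.0)/190.7 = 119.7 µg/L.

120 µg/L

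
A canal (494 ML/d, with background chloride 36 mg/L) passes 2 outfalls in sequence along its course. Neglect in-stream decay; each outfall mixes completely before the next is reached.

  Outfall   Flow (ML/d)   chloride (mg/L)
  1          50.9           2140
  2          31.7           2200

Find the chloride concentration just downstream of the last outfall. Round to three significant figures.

341 mg/L

After outfall 1: Q = 494.0 + 50.90 = 544.9 ML/d; C = (494.0·36.00 + 50.90·2140)/544.9 = 232.5 mg/L.
After outfall 2: Q = 544.9 + 31.70 = 576.6 ML/d; C = (544.9·232.5 + 31.70·2200)/576.6 = 340.7 mg/L.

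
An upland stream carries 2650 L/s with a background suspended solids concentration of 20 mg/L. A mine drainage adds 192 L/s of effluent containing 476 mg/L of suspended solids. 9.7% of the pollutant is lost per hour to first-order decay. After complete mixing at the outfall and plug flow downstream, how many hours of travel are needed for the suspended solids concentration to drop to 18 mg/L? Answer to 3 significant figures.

10.2 h

Conservation of mass: C = (2650·20.00 + 192.0·476.0) / 2842 = 144400/2842 = 50.81 mg/L.
9.7%/h lost → k = −ln(1 − 0.097) = 0.1020 h⁻¹.
50.81·exp(−k·t) = 18 → t = ln(50.81/18)/k = 36610 s = 10.17 h.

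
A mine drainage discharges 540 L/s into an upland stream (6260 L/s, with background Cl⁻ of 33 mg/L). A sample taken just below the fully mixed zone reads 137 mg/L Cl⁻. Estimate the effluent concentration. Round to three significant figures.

1340 mg/L

Mass balance: 6260·33.00 + 540.0·Cₑ = 6800·137.0
→ Cₑ = (6800·137.0 − 6260·33.00) / 540.0 = 1343 mg/L.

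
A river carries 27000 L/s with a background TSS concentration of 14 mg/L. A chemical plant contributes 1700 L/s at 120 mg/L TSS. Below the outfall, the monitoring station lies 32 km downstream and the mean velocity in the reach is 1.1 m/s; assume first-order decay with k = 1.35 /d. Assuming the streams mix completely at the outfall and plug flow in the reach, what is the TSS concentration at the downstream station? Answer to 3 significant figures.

Flow-weighted average: C = (27000·14.00 + 1700·120.0) / 28700 = 582000/28700 = 20.28 mg/L.
Travel time t = 32·1000 / 1.1 = 29090 s = 8.081 h.
Applying C = C₀e^(−kt): 20.28 × 0.6347 = 12.87 mg/L.

12.9 mg/L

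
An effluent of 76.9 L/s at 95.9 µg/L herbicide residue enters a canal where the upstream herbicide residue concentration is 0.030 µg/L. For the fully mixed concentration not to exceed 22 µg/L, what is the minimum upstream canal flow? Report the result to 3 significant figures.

259 L/s

Set C_mix = 22: (Q·0.03000 + 76.90·95.90) / (Q + 76.90) = 22
→ Q = 76.90·(95.90 − 22)/(22 − 0.03000) = 258.7 L/s.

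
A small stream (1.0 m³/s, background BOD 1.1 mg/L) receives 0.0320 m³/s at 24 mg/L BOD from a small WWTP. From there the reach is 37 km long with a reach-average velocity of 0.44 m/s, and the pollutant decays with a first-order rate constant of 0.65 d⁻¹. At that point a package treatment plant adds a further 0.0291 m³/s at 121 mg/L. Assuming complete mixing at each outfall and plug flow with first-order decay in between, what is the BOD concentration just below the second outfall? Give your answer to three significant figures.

4.25 mg/L

Conservation of mass: C = (1.000·1.100 + 0.03200·24.00) / 1.032 = 1.868/1.032 = 1.810 mg/L; combined flow 1.032 m³/s.
Travel time t = 37·1000 / 0.44 = 84090 s = 23.36 h.
Decay over the reach: 1.810·exp(−kt) = 1.810·0.5312 = 0.9615 mg/L.
Second outfall: C = (1.032·0.9615 + 0.02910·121.0)/1.061 = 4.253 mg/L.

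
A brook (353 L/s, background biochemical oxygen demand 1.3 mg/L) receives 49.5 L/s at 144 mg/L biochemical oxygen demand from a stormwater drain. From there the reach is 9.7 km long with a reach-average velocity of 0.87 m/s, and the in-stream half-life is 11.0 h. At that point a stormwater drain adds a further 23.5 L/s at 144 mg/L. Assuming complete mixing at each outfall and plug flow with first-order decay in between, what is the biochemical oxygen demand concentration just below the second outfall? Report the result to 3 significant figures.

22.6 mg/L

Mass balance: C = (353.0·1.300 + 49.50·144.0) / 402.5 = 7587/402.5 = 18.85 mg/L; combined flow 402.5 L/s.
Travel time t = 9.7·1000 / 0.87 = 11150 s = 3.097 h.
Half-life 11.0 h → k = ln 2 / 11.0 = 0.06301 h⁻¹ = 1.512 d⁻¹.
After decay, C = 18.85 × e^(−kt) = 18.85 × 0.8227 = 15.51 mg/L.
Second outfall: C = (402.5·15.51 + 23.50·144.0)/426.0 = 22.60 mg/L.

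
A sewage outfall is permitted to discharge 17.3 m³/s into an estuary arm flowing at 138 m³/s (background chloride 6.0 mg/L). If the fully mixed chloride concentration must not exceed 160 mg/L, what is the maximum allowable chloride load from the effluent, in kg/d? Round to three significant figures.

Mass balance at the limit: 138.0·6.000 + 17.30·Cₑ = 155.3·160 → Cₑ = 1388 mg/L.
Load = 17.30 m³/s × 1388 g/m³ × 86 400 s/d = 2075000 kg/d.

2080000 kg/d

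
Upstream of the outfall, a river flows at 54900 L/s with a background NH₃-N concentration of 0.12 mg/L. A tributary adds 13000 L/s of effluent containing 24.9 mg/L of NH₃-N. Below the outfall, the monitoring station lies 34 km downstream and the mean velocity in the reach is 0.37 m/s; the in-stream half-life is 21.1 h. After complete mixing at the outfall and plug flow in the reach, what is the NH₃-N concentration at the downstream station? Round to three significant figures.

Flow-weighted average: C = (54900·0.1200 + 13000·24.90) / 67900 = 330300/67900 = 4.864 mg/L.
Travel time t = 34·1000 / 0.37 = 91890 s = 25.53 h.
Half-life 21.1 h → k = ln 2 / 21.1 = 0.03285 h⁻¹ = 0.7884 d⁻¹.
First-order decay: C = 4.864·exp(−k·t) = 4.864·0.4323 = 2.103 mg/L.

2.10 mg/L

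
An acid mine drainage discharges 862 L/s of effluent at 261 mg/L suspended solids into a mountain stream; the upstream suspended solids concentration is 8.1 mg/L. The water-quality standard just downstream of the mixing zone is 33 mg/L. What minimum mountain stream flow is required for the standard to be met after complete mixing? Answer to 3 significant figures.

Set C_mix = 33: (Q·8.100 + 862.0·261.0) / (Q + 862.0) = 33
→ Q = 862.0·(261.0 − 33)/(33 − 8.100) = 7893 L/s.

7890 L/s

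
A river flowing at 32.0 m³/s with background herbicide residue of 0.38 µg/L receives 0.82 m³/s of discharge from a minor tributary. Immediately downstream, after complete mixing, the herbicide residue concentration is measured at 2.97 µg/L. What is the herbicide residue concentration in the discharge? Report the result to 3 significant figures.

104 µg/L

Mass balance: 32.00·0.3800 + 0.8200·Cₑ = 32.82·2.970
→ Cₑ = (32.82·2.970 − 32.00·0.3800) / 0.8200 = 104.0 µg/L.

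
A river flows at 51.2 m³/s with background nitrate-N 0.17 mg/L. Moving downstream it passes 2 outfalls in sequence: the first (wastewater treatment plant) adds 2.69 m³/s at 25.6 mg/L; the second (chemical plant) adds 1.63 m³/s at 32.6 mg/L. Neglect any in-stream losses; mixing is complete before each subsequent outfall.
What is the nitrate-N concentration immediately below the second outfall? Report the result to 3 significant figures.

2.35 mg/L

After outfall 1: Q = 51.20 + 2.690 = 53.89 m³/s; C = (51.20·0.1700 + 2.690·25.60)/53.89 = 1.439 mg/L.
After outfall 2: Q = 53.89 + 1.630 = 55.52 m³/s; C = (53.89·1.439 + 1.630·32.60)/55.52 = 2.354 mg/L.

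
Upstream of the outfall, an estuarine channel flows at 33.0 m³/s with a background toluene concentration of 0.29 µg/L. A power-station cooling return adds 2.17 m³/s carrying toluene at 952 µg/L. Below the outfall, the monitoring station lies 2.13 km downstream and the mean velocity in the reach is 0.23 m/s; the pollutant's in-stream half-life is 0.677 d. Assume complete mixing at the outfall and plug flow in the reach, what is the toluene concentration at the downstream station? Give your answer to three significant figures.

Flow-weighted average: C = (33.00·0.2900 + 2.170·952.0) / 35.17 = 2075/35.17 = 59.01 µg/L.
Travel time t = 2.13·1000 / 0.23 = 9261 s = 2.572 h.
Half-life 0.677 d → k = ln 2 / 0.677 = 1.024 d⁻¹.
Decay over the reach: 59.01·exp(−kt) = 59.01·0.8961 = 52.88 µg/L.

52.9 µg/L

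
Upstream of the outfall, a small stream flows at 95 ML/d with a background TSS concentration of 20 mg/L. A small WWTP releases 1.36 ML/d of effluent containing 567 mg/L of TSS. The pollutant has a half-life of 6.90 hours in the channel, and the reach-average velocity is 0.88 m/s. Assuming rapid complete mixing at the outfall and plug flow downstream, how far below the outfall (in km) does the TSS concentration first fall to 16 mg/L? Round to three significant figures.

17.3 km

Mixed concentration C = ΣQC/ΣQ = (95.00·20.00 + 1.360·567.0) / 96.36 = 2671/96.36 = 27.72 mg/L.
Half-life 6.90 h → k = ln 2 / 6.90 = 0.1005 h⁻¹ = 2.411 d⁻¹.
Set 27.72·exp(−k·t) = 16 → t = ln(27.72/16)/k = 19690 s = 5.471 h.
Distance = v·t = 0.88·19690 = 17330 m = 17.33 km.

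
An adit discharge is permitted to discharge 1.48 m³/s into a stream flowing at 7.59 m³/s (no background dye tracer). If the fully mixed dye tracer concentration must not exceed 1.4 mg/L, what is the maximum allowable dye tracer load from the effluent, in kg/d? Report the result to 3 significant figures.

1100 kg/d

Mass balance at the limit: 7.590·0 + 1.480·Cₑ = 9.070·1.4 → Cₑ = 8.580 mg/L.
Load = 1.480 m³/s × 8.580 g/m³ × 86 400 s/d = 1097 kg/d.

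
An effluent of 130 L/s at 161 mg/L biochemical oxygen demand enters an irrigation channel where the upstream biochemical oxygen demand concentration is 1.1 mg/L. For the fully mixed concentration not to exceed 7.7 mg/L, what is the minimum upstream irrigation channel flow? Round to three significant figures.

Set C_mix = 7.7: (Q·1.100 + 130.0·161.0) / (Q + 130.0) = 7.7
→ Q = 130.0·(161.0 − 7.7)/(7.7 − 1.100) = 3020 L/s.

3020 L/s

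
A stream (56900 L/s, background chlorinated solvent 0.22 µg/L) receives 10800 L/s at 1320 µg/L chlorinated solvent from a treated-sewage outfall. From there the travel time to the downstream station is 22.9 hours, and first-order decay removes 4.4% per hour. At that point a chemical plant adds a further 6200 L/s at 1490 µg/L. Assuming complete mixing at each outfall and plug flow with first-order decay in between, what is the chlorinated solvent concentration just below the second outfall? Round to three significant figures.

Mixed concentration C = ΣQC/ΣQ = (56900·0.2200 + 10800·1320) / 67700 = 14270000/67700 = 210.8 µg/L; combined flow 67700 L/s.
4.4%/h lost → k = −ln(1 − 0.044) = 0.04500 h⁻¹.
After decay, C = 210.8 × e^(−kt) = 210.8 × 0.3569 = 75.21 µg/L.
At the second outfall, C = (67700·75.21 + 6200·1490) / (67700 + 6200) = 193.9 µg/L.

194 µg/L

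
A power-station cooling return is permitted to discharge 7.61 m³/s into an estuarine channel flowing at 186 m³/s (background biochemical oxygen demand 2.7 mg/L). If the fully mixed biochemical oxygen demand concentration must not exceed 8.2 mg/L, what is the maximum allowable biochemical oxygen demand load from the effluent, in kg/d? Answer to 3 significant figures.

93800 kg/d

Mass balance at the limit: 186.0·2.700 + 7.610·Cₑ = 193.6·8.2 → Cₑ = 142.6 mg/L.
Load = 7.610 m³/s × 142.6 g/m³ × 86 400 s/d = 93780 kg/d.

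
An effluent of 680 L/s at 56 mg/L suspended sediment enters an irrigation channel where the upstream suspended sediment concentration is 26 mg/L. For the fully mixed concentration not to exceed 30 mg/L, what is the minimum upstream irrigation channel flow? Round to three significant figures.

4420 L/s

Set C_mix = 30: (Q·26.00 + 680.0·56.00) / (Q + 680.0) = 30
→ Q = 680.0·(56.00 − 30)/(30 − 26.00) = 4420 L/s.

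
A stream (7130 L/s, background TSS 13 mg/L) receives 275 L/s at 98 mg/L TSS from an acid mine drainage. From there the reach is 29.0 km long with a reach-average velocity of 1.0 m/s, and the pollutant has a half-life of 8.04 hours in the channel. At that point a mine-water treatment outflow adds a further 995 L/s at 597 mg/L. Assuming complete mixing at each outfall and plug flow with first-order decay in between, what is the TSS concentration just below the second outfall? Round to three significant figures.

Flow-weighted average: C = (7130·13.00 + 275.0·98.00) / 7405 = 119600/7405 = 16.16 mg/L; combined flow 7405 L/s.
Travel time t = 29.0·1000 / 1.0 = 29000 s = 8.056 h.
Half-life 8.04 h → k = ln 2 / 8.04 = 0.08621 h⁻¹ = 2.069 d⁻¹.
Applying C = C₀e^(−kt): 16.16 × 0.4993 = 8.067 mg/L.
At the second outfall, C = (7405·8.067 + 995.0·597.0) / (7405 + 995.0) = 77.83 mg/L.

77.8 mg/L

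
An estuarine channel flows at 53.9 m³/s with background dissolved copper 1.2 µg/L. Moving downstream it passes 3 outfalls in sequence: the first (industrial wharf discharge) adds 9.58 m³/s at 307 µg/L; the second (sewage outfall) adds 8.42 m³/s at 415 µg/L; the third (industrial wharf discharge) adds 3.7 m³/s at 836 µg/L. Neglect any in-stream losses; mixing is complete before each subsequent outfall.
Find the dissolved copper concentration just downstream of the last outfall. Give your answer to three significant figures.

Outfall 1: combined Q = 63.48 m³/s; C = (53.90·1.200 + 9.580·307.0)/63.48 = 47.35 µg/L.
Outfall 2: combined Q = 71.90 m³/s; C = (63.48·47.35 + 8.420·415.0)/71.90 = 90.40 µg/L.
Outfall 3: combined Q = 75.60 m³/s; C = (71.90·90.40 + 3.700·836.0)/75.60 = 126.9 µg/L.

127 µg/L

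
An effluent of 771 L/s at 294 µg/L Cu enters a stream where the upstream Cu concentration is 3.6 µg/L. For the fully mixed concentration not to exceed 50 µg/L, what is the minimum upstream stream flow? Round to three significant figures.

Set C_mix = 50: (Q·3.600 + 771.0·294.0) / (Q + 771.0) = 50
→ Q = 771.0·(294.0 − 50)/(50 − 3.600) = 4054 L/s.

4050 L/s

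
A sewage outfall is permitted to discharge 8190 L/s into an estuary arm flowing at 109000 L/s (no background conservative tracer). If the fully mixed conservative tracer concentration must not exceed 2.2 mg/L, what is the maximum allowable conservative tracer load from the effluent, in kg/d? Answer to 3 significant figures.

Mass balance at the limit: 109000·0 + 8190·Cₑ = 117200·2.2 → Cₑ = 31.48 mg/L.
8190 L/s = 8.190 m³/s. Load = 8.190 m³/s × 31.48 g/m³ × 86 400 s/d = 22280 kg/d.

22300 kg/d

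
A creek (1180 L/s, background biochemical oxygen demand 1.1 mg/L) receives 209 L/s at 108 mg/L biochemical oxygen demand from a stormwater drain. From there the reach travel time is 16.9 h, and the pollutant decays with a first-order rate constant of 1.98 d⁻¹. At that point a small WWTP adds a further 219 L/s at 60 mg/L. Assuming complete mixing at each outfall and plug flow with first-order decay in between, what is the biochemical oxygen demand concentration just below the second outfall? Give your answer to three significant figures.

11.9 mg/L

Flow-weighted average: C = (1180·1.100 + 209.0·108.0) / 1389 = 23870/1389 = 17.19 mg/L; combined flow 1389 L/s.
Applying C = C₀e^(−kt): 17.19 × 0.2480 = 4.262 mg/L.
Second outfall: C = (1389·4.262 + 219.0·60.00)/1608 = 11.85 mg/L.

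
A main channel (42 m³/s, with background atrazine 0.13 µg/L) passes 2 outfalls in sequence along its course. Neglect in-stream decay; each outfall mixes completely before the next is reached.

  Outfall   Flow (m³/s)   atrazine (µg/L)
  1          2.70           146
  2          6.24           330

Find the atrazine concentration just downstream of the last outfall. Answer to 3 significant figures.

48.3 µg/L

After outfall 1: Q = 42.00 + 2.700 = 44.70 m³/s; C = (42.00·0.1300 + 2.700·146.0)/44.70 = 8.941 µg/L.
After outfall 2: Q = 44.70 + 6.240 = 50.94 m³/s; C = (44.70·8.941 + 6.240·330.0)/50.94 = 48.27 µg/L.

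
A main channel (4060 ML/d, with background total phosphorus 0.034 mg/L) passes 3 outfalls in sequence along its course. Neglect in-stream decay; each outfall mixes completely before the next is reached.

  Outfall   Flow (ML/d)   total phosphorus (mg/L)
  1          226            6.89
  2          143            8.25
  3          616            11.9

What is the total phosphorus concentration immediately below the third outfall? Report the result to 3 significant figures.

2.02 mg/L

Below outfall 1: Q → 4286 ML/d, C = (4060·0.03400 + 226.0·6.890)/4286 = 0.3955 mg/L.
Below outfall 2: Q → 4429 ML/d, C = (4286·0.3955 + 143.0·8.250)/4429 = 0.6491 mg/L.
Below outfall 3: Q → 5045 ML/d, C = (4429·0.6491 + 616.0·11.90)/5045 = 2.023 mg/L.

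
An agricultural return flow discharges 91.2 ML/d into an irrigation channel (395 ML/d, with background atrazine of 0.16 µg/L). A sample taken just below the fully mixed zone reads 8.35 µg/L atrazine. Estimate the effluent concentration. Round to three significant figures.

43.8 µg/L

Mass balance: 395.0·0.1600 + 91.20·Cₑ = 486.2·8.350
→ Cₑ = (486.2·8.350 − 395.0·0.1600) / 91.20 = 43.82 µg/L.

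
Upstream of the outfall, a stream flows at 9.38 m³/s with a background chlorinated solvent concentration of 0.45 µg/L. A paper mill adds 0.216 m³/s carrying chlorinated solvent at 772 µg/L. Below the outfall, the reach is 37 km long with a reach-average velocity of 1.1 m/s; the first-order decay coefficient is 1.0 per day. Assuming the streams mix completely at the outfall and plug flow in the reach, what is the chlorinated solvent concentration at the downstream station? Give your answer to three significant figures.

Flow-weighted average: C = (9.380·0.4500 + 0.2160·772.0) / 9.596 = 171.0/9.596 = 17.82 µg/L.
Travel time t = 37·1000 / 1.1 = 33640 s = 9.343 h.
Decay over the reach: 17.82·exp(−kt) = 17.82·0.6775 = 12.07 µg/L.

12.1 µg/L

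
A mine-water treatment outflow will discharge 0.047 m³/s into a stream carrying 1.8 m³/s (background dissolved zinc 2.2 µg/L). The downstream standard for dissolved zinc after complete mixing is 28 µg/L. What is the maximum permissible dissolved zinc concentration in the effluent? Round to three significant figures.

At the limit, (Qr·Cr + Qe·Cₑ)/(Qr + Qe) = 28:
Cₑ = (1.847·28 − 1.800·2.200) / 0.04700 = 1016 µg/L.

1020 µg/L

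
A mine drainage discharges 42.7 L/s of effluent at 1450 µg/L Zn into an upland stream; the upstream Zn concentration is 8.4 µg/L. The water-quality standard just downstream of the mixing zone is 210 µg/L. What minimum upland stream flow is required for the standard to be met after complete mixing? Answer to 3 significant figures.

263 L/s

Set C_mix = 210: (Q·8.400 + 42.70·1450) / (Q + 42.70) = 210
→ Q = 42.70·(1450 − 210)/(210 − 8.400) = 262.6 L/s.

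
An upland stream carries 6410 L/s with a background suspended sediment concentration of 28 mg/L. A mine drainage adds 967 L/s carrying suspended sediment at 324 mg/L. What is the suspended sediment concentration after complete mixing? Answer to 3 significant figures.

After mixing, C = (6410·28.00 + 967.0·324.0) / 7377 = 492800/7377 = 66.80 mg/L.

66.8 mg/L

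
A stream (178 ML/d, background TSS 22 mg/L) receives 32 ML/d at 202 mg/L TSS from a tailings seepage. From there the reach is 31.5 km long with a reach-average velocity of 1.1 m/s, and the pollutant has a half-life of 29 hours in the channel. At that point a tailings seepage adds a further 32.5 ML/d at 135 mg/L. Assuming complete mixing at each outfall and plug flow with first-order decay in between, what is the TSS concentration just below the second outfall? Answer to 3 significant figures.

53.5 mg/L

Flow-weighted average: C = (178.0·22.00 + 32.00·202.0) / 210.0 = 10380/210.0 = 49.43 mg/L; combined flow 210.0 ML/d.
Travel time t = 31.5·1000 / 1.1 = 28640 s = 7.955 h.
Half-life 29 h → k = ln 2 / 29 = 0.02390 h⁻¹ = 0.5736 d⁻¹.
Decay over the reach: 49.43·exp(−kt) = 49.43·0.8269 = 40.87 mg/L.
Second outfall: C = (210.0·40.87 + 32.50·135.0)/242.5 = 53.49 mg/L.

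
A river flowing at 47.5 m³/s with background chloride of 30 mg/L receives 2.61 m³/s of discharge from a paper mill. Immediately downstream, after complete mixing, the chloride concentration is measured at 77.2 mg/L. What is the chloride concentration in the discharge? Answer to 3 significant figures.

Mass balance: 47.50·30.00 + 2.610·Cₑ = 50.11·77.20
→ Cₑ = (50.11·77.20 − 47.50·30.00) / 2.610 = 936.2 mg/L.

936 mg/L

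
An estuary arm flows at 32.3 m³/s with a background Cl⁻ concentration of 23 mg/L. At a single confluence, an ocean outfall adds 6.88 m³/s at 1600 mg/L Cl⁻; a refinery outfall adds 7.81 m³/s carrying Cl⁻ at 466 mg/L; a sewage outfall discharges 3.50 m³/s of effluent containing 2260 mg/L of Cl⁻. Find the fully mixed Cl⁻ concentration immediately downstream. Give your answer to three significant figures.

461 mg/L

After mixing, C = (32.30·23.00 + 6.880·1600 + 7.810·466.0 + 3.500·2260) / 50.49 = 23300/50.49 = 461.5 mg/L.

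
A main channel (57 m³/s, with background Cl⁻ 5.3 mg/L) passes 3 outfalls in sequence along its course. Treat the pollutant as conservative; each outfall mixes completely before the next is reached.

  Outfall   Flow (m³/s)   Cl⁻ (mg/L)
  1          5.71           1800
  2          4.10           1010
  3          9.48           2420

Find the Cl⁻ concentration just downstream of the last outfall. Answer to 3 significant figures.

494 mg/L

Below outfall 1: Q → 62.71 m³/s, C = (57.00·5.300 + 5.710·1800)/62.71 = 168.7 mg/L.
Below outfall 2: Q → 66.81 m³/s, C = (62.71·168.7 + 4.100·1010)/66.81 = 220.3 mg/L.
Below outfall 3: Q → 76.29 m³/s, C = (66.81·220.3 + 9.480·2420)/76.29 = 493.7 mg/L.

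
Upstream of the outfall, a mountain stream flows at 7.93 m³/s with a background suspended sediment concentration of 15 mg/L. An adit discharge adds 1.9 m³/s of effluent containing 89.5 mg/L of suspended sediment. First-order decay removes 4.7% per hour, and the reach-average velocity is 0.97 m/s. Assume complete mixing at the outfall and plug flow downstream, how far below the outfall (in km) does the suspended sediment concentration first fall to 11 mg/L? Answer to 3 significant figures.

Flow-weighted average: C = (7.930·15.00 + 1.900·89.50) / 9.830 = 289.0/9.830 = 29.40 mg/L.
4.7%/h lost → k = −ln(1 − 0.047) = 0.04814 h⁻¹.
Set 29.40·exp(−k·t) = 11 → t = ln(29.40/11)/k = 73520 s = 20.42 h.
Distance = v·t = 0.97·73520 = 71310 m = 71.31 km.

71.3 km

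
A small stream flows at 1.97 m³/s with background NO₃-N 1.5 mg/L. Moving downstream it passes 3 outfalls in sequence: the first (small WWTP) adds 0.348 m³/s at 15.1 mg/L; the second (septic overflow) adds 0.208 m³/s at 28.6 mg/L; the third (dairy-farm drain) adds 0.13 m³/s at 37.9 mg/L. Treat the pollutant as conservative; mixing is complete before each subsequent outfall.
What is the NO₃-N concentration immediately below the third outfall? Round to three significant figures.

After outfall 1: Q = 1.970 + 0.3480 = 2.318 m³/s; C = (1.970·1.500 + 0.3480·15.10)/2.318 = 3.542 mg/L.
After outfall 2: Q = 2.318 + 0.2080 = 2.526 m³/s; C = (2.318·3.542 + 0.2080·28.60)/2.526 = 5.605 mg/L.
After outfall 3: Q = 2.526 + 0.1300 = 2.656 m³/s; C = (2.526·5.605 + 0.1300·37.90)/2.656 = 7.186 mg/L.

7.19 mg/L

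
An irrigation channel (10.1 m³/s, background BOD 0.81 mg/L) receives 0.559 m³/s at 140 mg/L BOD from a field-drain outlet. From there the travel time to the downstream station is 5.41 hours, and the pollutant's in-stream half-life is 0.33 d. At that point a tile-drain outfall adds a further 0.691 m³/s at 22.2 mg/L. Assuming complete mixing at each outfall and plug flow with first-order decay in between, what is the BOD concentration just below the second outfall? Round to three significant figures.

Mixed concentration C = ΣQC/ΣQ = (10.10·0.8100 + 0.5590·140.0) / 10.66 = 86.44/10.66 = 8.110 mg/L; combined flow 10.66 m³/s.
Half-life 0.33 d → k = ln 2 / 0.33 = 2.100 d⁻¹.
Decay over the reach: 8.110·exp(−kt) = 8.110·0.6228 = 5.051 mg/L.
Second outfall: C = (10.66·5.051 + 0.6910·22.20)/11.35 = 6.095 mg/L.

6.10 mg/L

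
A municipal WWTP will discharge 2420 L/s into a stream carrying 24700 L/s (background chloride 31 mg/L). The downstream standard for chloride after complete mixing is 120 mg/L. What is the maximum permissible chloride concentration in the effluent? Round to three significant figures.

1030 mg/L

At the limit, (Qr·Cr + Qe·Cₑ)/(Qr + Qe) = 120:
Cₑ = (27120·120 − 24700·31.00) / 2420 = 1028 mg/L.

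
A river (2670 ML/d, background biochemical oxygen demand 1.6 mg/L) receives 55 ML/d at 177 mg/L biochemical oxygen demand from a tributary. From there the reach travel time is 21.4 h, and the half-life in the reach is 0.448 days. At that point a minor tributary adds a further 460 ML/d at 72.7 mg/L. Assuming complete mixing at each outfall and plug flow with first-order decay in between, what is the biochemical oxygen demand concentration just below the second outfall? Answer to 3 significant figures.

11.6 mg/L

Mixed concentration C = ΣQC/ΣQ = (2670·1.600 + 55.00·177.0) / 2725 = 14010/2725 = 5.140 mg/L; combined flow 2725 ML/d.
Half-life 0.448 d → k = ln 2 / 0.448 = 1.547 d⁻¹.
Applying C = C₀e^(−kt): 5.140 × 0.2517 = 1.294 mg/L.
At the second outfall, C = (2725·1.294 + 460.0·72.70) / (2725 + 460.0) = 11.61 mg/L.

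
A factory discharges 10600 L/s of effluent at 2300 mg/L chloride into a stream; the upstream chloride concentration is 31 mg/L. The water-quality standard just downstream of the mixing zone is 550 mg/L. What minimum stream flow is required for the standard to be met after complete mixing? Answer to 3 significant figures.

Set C_mix = 550: (Q·31.00 + 10600·2300) / (Q + 10600) = 550
→ Q = 10600·(2300 − 550)/(550 − 31.00) = 35740 L/s.

35700 L/s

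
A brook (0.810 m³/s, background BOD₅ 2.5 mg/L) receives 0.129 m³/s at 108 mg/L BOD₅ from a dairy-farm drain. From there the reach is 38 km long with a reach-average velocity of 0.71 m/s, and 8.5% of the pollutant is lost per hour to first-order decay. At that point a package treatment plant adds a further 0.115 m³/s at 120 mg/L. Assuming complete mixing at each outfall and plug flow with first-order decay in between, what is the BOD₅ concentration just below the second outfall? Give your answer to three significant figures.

17.1 mg/L

Mass balance: C = (0.8100·2.500 + 0.1290·108.0) / 0.9390 = 15.96/0.9390 = 16.99 mg/L; combined flow 0.9390 m³/s.
Travel time t = 38·1000 / 0.71 = 53520 s = 14.87 h.
8.5%/h lost → k = −ln(1 − 0.085) = 0.08883 h⁻¹.
Decay over the reach: 16.99·exp(−kt) = 16.99·0.2670 = 4.537 mg/L.
At the second outfall, C = (0.9390·4.537 + 0.1150·120.0) / (0.9390 + 0.1150) = 17.13 mg/L.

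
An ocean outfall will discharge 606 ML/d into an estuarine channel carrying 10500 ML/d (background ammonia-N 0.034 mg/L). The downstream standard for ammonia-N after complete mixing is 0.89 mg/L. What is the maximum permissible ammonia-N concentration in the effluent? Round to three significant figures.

At the limit, (Qr·Cr + Qe·Cₑ)/(Qr + Qe) = 0.89:
Cₑ = (11110·0.89 − 10500·0.03400) / 606.0 = 15.72 mg/L.

15.7 mg/L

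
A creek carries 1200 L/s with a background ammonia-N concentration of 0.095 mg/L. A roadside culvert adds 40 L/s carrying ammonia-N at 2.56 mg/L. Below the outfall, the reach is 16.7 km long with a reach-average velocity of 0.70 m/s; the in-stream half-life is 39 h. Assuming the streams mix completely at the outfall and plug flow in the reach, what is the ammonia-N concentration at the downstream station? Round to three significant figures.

0.155 mg/L

Flow-weighted average: C = (1200·0.09500 + 40.00·2.560) / 1240 = 216.4/1240 = 0.1745 mg/L.
Travel time t = 16.7·1000 / 0.70 = 23860 s = 6.627 h.
Half-life 39 h → k = ln 2 / 39 = 0.01777 h⁻¹ = 0.4266 d⁻¹.
First-order decay: C = 0.1745·exp(−k·t) = 0.1745·0.8889 = 0.1551 mg/L.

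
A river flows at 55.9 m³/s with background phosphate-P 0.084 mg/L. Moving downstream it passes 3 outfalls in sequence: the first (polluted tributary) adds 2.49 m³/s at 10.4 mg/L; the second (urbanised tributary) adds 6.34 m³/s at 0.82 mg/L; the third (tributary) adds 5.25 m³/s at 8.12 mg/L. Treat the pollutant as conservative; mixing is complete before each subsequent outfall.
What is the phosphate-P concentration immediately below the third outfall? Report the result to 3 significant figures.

1.12 mg/L

Below outfall 1: Q → 58.39 m³/s, C = (55.90·0.08400 + 2.490·10.40)/58.39 = 0.5239 mg/L.
Below outfall 2: Q → 64.73 m³/s, C = (58.39·0.5239 + 6.340·0.8200)/64.73 = 0.5529 mg/L.
Below outfall 3: Q → 69.98 m³/s, C = (64.73·0.5529 + 5.250·8.120)/69.98 = 1.121 mg/L.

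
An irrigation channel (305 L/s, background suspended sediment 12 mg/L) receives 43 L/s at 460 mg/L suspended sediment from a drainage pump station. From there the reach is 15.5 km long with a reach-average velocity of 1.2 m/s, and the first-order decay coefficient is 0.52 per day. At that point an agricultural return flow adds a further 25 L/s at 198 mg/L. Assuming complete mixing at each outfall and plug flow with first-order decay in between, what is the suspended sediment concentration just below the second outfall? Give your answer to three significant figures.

Conservation of mass: C = (305.0·12.00 + 43.00·460.0) / 348.0 = 23440/348.0 = 67.36 mg/L; combined flow 348.0 L/s.
Travel time t = 15.5·1000 / 1.2 = 12920 s = 3.588 h.
First-order decay: C = 67.36·exp(−k·t) = 67.36·0.9252 = 62.32 mg/L.
At the second outfall, C = (348.0·62.32 + 25.00·198.0) / (348.0 + 25.00) = 71.41 mg/L.

71.4 mg/L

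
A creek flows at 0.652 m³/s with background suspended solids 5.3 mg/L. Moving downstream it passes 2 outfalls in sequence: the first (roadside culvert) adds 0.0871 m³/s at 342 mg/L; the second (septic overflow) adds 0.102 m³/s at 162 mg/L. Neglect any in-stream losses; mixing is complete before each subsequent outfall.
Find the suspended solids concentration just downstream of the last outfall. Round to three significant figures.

Outfall 1: combined Q = 0.7391 m³/s; C = (0.6520·5.300 + 0.08710·342.0)/0.7391 = 44.98 mg/L.
Outfall 2: combined Q = 0.8411 m³/s; C = (0.7391·44.98 + 0.1020·162.0)/0.8411 = 59.17 mg/L.

59.2 mg/L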